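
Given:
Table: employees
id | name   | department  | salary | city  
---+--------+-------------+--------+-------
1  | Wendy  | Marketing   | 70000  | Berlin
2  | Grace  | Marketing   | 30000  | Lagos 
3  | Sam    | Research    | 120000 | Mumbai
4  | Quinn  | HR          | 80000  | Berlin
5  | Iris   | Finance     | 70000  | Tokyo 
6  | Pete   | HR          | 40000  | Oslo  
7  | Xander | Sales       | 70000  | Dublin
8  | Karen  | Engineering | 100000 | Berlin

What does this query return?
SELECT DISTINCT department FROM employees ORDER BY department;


All 'department' values (row order): Marketing, Marketing, Research, HR, Finance, HR, Sales, Engineering
Removing duplicates leaves 6 unique value(s).

6 values:
Engineering
Finance
HR
Marketing
Research
Sales


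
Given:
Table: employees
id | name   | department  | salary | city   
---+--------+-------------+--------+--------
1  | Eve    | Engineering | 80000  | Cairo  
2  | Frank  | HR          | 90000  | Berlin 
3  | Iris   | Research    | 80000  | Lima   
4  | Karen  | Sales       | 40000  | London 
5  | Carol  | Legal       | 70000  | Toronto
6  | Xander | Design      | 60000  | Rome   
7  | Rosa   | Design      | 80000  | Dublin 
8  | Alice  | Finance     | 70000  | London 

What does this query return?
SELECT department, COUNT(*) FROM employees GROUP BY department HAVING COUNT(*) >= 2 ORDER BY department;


Groups with count >= 2:
  Design: 2 -> PASS
  Engineering: 1 -> filtered out
  Finance: 1 -> filtered out
  HR: 1 -> filtered out
  Legal: 1 -> filtered out
  Research: 1 -> filtered out
  Sales: 1 -> filtered out


1 groups:
Design, 2


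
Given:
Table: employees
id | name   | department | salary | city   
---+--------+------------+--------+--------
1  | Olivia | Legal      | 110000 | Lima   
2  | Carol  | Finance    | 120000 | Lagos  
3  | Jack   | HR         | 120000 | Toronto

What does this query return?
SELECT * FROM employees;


SELECT * returns all 3 rows with all columns

3 rows:
1, Olivia, Legal, 110000, Lima
2, Carol, Finance, 120000, Lagos
3, Jack, HR, 120000, Toronto


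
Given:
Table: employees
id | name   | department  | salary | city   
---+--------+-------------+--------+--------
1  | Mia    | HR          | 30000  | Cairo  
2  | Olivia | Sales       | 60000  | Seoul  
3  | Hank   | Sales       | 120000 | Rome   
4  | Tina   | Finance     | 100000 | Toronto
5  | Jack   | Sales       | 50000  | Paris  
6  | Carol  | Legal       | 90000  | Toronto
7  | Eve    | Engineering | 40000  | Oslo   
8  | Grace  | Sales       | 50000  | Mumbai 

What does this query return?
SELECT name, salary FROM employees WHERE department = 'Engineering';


Filtering: department = 'Engineering'
Matching rows: 1

1 rows:
Eve, 40000


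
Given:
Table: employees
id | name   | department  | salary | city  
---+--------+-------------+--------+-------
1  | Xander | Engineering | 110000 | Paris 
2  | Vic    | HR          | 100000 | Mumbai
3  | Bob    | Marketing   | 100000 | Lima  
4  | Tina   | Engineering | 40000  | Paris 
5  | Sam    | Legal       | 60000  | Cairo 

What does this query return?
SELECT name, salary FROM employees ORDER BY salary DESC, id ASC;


Sorting by salary DESC, then id ASC for ties

5 rows:
Xander, 110000
Vic, 100000
Bob, 100000
Sam, 60000
Tina, 40000


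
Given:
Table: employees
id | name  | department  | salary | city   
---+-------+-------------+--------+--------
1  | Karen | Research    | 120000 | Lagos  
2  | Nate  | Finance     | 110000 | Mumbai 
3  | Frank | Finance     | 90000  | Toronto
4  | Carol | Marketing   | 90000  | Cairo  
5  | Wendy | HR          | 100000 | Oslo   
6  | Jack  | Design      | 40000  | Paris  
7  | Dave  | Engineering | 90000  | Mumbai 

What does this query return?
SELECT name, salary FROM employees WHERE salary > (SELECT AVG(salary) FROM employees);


Subquery: AVG(salary) = 91428.57
Filtering: salary > 91428.57
  Karen (120000) -> MATCH
  Nate (110000) -> MATCH
  Wendy (100000) -> MATCH


3 rows:
Karen, 120000
Nate, 110000
Wendy, 100000


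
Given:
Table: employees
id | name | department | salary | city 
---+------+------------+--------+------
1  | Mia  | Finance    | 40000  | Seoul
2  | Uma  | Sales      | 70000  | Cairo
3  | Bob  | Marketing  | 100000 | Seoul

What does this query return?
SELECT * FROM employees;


SELECT * returns all 3 rows with all columns

3 rows:
1, Mia, Finance, 40000, Seoul
2, Uma, Sales, 70000, Cairo
3, Bob, Marketing, 100000, Seoul


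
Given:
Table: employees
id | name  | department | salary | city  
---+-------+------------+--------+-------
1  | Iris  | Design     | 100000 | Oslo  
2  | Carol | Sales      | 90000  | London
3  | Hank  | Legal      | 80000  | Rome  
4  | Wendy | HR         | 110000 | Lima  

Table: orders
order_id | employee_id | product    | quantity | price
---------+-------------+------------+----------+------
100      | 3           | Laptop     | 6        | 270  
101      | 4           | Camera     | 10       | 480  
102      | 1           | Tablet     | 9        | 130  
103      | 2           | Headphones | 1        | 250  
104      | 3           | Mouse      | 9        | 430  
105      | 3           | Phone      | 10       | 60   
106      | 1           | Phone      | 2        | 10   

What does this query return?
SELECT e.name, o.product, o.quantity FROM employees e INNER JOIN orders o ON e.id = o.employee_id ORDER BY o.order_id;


Joining employees.id = orders.employee_id:
  employee Hank (id=3) -> order Laptop
  employee Wendy (id=4) -> order Camera
  employee Iris (id=1) -> order Tablet
  employee Carol (id=2) -> order Headphones
  employee Hank (id=3) -> order Mouse
  employee Hank (id=3) -> order Phone
  employee Iris (id=1) -> order Phone


7 rows:
Hank, Laptop, 6
Wendy, Camera, 10
Iris, Tablet, 9
Carol, Headphones, 1
Hank, Mouse, 9
Hank, Phone, 10
Iris, Phone, 2


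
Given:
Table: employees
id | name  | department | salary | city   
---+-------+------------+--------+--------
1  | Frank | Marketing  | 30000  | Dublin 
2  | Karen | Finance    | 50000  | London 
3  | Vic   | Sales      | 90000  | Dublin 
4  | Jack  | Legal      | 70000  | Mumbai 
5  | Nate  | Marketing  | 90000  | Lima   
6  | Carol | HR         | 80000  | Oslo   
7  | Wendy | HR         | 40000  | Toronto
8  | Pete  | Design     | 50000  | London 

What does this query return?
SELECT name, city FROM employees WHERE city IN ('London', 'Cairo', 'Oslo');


Filtering: city IN ('London', 'Cairo', 'Oslo')
Matching: 3 rows

3 rows:
Karen, London
Carol, Oslo
Pete, London


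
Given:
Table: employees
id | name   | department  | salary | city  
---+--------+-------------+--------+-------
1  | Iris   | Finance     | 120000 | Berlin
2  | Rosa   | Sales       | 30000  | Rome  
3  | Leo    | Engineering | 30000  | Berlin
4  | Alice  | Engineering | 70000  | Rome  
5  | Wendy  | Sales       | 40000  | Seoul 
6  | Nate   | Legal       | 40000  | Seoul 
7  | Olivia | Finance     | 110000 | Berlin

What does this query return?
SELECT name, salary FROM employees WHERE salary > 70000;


Filtering: salary > 70000
Matching: 2 rows

2 rows:
Iris, 120000
Olivia, 110000


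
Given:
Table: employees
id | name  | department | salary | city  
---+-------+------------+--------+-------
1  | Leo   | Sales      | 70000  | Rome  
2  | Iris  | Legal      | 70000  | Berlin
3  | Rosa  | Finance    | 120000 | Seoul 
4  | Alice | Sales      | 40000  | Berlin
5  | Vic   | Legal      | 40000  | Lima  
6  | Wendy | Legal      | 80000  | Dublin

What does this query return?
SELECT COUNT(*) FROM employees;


COUNT(*) counts all rows

6


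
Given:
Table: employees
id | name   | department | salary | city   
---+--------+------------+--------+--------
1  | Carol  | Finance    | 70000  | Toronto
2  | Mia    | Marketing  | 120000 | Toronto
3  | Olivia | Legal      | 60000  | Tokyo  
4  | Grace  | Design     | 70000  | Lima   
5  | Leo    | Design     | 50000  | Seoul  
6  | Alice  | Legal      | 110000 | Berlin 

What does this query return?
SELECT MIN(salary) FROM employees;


Salaries: 70000, 120000, 60000, 70000, 50000, 110000
MIN = 50000

50000


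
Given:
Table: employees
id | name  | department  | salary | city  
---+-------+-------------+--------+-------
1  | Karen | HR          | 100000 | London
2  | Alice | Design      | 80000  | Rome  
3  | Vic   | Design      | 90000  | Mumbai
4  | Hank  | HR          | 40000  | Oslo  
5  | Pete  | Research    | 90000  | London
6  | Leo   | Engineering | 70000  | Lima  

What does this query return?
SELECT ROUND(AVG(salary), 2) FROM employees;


SUM(salary) = 470000
COUNT = 6
ROUND(AVG, 2) = ROUND(470000 / 6, 2) = 78333.33

78333.33


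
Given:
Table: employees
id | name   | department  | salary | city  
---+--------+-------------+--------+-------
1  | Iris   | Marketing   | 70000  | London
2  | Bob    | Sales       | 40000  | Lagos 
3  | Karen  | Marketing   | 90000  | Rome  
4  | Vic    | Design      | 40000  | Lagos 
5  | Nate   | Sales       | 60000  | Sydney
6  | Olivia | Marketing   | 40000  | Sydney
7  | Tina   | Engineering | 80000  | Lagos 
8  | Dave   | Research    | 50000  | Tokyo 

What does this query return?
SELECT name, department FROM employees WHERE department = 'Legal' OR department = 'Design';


Filtering: department = 'Legal' OR 'Design'
Matching: 1 rows

1 rows:
Vic, Design


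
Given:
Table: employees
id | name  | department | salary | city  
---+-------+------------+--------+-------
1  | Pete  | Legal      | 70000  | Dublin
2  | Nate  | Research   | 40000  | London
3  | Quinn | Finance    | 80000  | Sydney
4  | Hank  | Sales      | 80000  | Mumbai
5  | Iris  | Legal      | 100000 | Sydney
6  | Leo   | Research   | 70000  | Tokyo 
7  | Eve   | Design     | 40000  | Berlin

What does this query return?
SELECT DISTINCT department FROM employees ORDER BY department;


All 'department' values (row order): Legal, Research, Finance, Sales, Legal, Research, Design
Removing duplicates leaves 5 unique value(s).

5 values:
Design
Finance
Legal
Research
Sales


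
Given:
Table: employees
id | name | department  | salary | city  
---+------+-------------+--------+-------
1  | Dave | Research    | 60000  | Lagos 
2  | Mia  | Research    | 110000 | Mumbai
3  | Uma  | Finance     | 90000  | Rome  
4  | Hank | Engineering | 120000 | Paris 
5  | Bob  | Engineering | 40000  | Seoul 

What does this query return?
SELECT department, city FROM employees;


Projecting columns: department, city

5 rows:
Research, Lagos
Research, Mumbai
Finance, Rome
Engineering, Paris
Engineering, Seoul


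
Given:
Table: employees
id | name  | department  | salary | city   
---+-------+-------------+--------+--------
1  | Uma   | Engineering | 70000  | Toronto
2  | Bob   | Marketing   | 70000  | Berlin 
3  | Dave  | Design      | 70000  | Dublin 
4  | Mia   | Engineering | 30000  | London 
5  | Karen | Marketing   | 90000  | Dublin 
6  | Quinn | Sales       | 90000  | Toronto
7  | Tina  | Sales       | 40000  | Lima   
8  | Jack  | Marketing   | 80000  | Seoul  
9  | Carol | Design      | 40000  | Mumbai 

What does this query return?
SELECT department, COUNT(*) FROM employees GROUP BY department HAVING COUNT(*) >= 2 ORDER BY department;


Groups with count >= 2:
  Design: 2 -> PASS
  Engineering: 2 -> PASS
  Marketing: 3 -> PASS
  Sales: 2 -> PASS


4 groups:
Design, 2
Engineering, 2
Marketing, 3
Sales, 2


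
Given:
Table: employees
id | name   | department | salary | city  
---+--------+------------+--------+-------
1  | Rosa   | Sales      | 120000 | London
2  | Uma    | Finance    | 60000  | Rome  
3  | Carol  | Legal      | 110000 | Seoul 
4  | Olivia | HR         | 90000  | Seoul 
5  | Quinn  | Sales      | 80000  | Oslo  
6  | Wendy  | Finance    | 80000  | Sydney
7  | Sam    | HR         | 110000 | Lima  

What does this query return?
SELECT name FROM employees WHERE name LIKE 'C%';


LIKE 'C%' matches names starting with 'C'
Matching: 1

1 rows:
Carol


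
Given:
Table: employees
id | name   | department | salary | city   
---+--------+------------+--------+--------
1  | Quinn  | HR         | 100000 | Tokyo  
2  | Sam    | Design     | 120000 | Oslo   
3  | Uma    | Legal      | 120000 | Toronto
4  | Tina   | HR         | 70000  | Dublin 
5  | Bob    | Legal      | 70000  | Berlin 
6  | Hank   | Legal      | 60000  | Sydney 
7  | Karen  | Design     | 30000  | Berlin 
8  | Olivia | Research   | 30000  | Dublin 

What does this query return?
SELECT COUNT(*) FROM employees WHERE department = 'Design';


Counting rows where department = 'Design'
  Sam -> MATCH
  Karen -> MATCH


2


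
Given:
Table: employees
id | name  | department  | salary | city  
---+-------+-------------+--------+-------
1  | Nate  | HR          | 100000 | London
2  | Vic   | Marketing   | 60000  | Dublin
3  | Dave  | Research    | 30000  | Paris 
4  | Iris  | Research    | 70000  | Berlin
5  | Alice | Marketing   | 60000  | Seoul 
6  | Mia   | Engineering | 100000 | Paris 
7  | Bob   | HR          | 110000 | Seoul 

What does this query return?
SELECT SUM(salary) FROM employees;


SUM(salary) = 100000 + 60000 + 30000 + 70000 + 60000 + 100000 + 110000 = 530000

530000


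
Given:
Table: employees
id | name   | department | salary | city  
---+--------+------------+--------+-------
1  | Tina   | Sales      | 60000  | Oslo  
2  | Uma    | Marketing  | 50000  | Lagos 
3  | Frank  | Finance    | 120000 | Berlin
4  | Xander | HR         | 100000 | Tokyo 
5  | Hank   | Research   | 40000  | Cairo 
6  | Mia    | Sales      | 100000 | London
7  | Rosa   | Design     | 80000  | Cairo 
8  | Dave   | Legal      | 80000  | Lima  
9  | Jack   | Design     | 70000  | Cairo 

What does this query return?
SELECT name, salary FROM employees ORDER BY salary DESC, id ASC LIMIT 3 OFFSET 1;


Sort by salary DESC (id ASC tiebreak), then skip 1 and take 3
Rows 2 through 4

3 rows:
Xander, 100000
Mia, 100000
Rosa, 80000


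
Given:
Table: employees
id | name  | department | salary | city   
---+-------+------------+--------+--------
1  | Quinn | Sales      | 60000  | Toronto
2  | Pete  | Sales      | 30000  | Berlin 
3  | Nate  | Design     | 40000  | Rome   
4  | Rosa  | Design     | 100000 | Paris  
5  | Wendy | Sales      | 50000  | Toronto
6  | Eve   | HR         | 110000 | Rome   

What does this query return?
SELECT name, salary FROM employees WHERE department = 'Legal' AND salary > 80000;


Filtering: department = 'Legal' AND salary > 80000
Matching: 0 rows

Empty result set (0 rows)


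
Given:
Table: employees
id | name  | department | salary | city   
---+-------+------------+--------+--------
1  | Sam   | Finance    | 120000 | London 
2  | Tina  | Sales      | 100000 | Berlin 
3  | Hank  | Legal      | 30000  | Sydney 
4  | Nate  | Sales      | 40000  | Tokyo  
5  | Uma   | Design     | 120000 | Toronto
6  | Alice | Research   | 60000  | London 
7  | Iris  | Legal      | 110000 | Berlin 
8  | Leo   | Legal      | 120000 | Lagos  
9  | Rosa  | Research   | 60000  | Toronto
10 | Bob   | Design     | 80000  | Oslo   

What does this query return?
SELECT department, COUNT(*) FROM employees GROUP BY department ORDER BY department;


Assigning each row to its department group:
  Sam -> Finance
  Tina -> Sales
  Hank -> Legal
  Nate -> Sales
  Uma -> Design
  Alice -> Research
  Iris -> Legal
  Leo -> Legal
  Rosa -> Research
  Bob -> Design


5 groups:
Design, 2
Finance, 1
Legal, 3
Research, 2
Sales, 2


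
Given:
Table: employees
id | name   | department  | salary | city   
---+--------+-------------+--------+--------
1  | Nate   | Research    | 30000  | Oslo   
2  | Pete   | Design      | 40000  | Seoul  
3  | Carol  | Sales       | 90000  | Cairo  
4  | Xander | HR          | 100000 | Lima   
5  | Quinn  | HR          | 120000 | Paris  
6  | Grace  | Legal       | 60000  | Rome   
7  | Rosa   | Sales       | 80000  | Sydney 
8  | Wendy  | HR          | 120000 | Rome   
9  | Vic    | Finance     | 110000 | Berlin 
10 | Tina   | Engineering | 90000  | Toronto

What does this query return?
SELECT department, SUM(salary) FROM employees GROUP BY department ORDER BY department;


Summing salary within each department:
  Design: 40000 = 40000
  Engineering: 90000 = 90000
  Finance: 110000 = 110000
  HR: 100000 + 120000 + 120000 = 340000
  Legal: 60000 = 60000
  Research: 30000 = 30000
  Sales: 90000 + 80000 = 170000


7 groups:
Design, 40000
Engineering, 90000
Finance, 110000
HR, 340000
Legal, 60000
Research, 30000
Sales, 170000


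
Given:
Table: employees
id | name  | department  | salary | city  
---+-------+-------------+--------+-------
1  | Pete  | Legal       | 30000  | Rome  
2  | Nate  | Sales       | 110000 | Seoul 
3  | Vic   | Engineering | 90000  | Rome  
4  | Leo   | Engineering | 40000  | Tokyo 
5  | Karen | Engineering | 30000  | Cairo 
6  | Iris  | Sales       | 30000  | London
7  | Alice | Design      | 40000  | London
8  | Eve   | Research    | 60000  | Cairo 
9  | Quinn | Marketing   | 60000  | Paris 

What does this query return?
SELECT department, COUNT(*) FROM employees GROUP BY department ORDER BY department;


Assigning each row to its department group:
  Pete -> Legal
  Nate -> Sales
  Vic -> Engineering
  Leo -> Engineering
  Karen -> Engineering
  Iris -> Sales
  Alice -> Design
  Eve -> Research
  Quinn -> Marketing


6 groups:
Design, 1
Engineering, 3
Legal, 1
Marketing, 1
Research, 1
Sales, 2


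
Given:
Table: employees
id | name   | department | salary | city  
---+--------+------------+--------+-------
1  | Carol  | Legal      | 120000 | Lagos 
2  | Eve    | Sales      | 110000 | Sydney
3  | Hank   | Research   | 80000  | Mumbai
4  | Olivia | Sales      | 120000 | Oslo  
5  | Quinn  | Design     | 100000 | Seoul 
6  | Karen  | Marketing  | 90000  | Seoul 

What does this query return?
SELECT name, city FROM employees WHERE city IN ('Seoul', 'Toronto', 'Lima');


Filtering: city IN ('Seoul', 'Toronto', 'Lima')
Matching: 2 rows

2 rows:
Quinn, Seoul
Karen, Seoul


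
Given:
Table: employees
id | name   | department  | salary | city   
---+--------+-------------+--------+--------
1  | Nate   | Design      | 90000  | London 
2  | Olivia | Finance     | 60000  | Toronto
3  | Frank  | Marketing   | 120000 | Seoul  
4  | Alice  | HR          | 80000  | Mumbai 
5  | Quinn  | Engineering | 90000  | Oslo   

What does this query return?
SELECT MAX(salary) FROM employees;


Salaries: 90000, 60000, 120000, 80000, 90000
MAX = 120000

120000


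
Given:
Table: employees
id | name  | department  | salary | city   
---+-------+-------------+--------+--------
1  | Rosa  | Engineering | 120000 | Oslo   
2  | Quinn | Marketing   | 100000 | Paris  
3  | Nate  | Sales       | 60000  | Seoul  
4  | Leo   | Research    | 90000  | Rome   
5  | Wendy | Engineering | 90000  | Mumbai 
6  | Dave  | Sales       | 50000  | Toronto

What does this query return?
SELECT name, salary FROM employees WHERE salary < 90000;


Filtering: salary < 90000
Matching: 2 rows

2 rows:
Nate, 60000
Dave, 50000


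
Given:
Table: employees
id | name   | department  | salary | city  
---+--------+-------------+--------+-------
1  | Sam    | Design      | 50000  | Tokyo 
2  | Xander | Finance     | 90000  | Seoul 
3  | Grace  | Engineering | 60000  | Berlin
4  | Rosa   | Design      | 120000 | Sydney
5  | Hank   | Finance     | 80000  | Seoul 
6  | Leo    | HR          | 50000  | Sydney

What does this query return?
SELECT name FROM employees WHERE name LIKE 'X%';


LIKE 'X%' matches names starting with 'X'
Matching: 1

1 rows:
Xander


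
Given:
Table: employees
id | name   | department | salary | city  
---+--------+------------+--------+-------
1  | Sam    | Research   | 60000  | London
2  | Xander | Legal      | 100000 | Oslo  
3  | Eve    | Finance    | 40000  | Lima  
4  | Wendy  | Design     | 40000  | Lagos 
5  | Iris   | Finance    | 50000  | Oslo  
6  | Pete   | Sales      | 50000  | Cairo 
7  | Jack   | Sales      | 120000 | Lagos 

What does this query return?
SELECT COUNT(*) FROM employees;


COUNT(*) counts all rows

7


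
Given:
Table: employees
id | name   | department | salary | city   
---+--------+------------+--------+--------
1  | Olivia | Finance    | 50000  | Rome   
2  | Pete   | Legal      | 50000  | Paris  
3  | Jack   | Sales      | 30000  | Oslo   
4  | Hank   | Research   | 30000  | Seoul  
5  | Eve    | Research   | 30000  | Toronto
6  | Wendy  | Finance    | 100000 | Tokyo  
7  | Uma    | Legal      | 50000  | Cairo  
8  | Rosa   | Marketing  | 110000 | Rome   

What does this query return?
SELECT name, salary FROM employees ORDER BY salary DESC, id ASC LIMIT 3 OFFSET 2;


Sort by salary DESC (id ASC tiebreak), then skip 2 and take 3
Rows 3 through 5

3 rows:
Olivia, 50000
Pete, 50000
Uma, 50000


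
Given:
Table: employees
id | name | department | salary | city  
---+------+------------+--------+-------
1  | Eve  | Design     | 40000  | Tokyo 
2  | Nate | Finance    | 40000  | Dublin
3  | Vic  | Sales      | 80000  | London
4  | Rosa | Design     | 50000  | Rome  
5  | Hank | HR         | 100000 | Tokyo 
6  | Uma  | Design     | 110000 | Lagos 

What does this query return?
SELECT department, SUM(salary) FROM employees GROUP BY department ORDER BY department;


Summing salary within each department:
  Design: 40000 + 50000 + 110000 = 200000
  Finance: 40000 = 40000
  HR: 100000 = 100000
  Sales: 80000 = 80000


4 groups:
Design, 200000
Finance, 40000
HR, 100000
Sales, 80000


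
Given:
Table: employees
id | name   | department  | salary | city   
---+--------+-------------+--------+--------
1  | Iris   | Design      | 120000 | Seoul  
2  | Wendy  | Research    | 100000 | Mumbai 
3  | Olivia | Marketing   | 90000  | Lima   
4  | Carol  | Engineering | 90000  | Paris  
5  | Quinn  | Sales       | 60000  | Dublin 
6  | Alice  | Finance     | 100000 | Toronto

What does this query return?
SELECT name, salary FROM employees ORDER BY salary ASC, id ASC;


Sorting by salary ASC, then id ASC for ties

6 rows:
Quinn, 60000
Olivia, 90000
Carol, 90000
Wendy, 100000
Alice, 100000
Iris, 120000


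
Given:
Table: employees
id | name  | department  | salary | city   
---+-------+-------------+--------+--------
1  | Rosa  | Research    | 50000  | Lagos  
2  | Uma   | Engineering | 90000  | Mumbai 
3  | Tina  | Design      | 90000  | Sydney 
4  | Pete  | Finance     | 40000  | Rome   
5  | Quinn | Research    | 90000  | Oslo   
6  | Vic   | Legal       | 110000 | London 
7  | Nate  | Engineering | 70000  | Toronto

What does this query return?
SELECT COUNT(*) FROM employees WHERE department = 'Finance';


Counting rows where department = 'Finance'
  Pete -> MATCH


1


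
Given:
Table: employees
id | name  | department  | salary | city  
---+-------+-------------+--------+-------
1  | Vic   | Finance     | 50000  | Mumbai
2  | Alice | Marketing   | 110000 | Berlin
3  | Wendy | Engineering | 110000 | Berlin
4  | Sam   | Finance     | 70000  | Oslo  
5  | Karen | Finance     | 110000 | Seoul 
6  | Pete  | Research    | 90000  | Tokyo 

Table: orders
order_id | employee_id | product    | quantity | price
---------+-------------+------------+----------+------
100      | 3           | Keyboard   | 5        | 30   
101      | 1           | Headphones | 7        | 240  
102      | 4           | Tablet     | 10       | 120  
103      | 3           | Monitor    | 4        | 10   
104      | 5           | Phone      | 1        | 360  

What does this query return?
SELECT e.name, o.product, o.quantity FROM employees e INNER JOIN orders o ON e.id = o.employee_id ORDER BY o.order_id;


Joining employees.id = orders.employee_id:
  employee Wendy (id=3) -> order Keyboard
  employee Vic (id=1) -> order Headphones
  employee Sam (id=4) -> order Tablet
  employee Wendy (id=3) -> order Monitor
  employee Karen (id=5) -> order Phone


5 rows:
Wendy, Keyboard, 5
Vic, Headphones, 7
Sam, Tablet, 10
Wendy, Monitor, 4
Karen, Phone, 1


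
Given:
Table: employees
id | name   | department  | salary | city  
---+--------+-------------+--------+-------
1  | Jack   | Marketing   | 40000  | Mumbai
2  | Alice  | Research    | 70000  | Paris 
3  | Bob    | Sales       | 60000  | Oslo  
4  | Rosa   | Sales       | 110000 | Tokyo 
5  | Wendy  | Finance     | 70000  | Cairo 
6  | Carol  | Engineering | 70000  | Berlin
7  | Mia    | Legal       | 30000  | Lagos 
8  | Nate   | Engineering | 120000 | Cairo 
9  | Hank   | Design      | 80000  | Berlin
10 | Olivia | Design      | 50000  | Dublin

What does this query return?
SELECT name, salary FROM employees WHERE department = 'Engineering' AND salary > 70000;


Filtering: department = 'Engineering' AND salary > 70000
Matching: 1 rows

1 rows:
Nate, 120000


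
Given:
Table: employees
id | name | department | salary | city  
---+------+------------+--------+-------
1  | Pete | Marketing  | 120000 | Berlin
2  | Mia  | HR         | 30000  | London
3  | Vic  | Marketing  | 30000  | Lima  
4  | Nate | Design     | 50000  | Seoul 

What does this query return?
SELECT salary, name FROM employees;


Projecting columns: salary, name

4 rows:
120000, Pete
30000, Mia
30000, Vic
50000, Nate


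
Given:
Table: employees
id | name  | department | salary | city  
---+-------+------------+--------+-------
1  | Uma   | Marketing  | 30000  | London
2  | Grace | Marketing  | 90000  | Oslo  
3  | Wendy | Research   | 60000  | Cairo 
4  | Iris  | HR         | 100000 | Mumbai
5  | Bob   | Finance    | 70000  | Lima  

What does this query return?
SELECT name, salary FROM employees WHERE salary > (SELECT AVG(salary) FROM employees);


Subquery: AVG(salary) = 70000.0
Filtering: salary > 70000.0
  Grace (90000) -> MATCH
  Iris (100000) -> MATCH


2 rows:
Grace, 90000
Iris, 100000


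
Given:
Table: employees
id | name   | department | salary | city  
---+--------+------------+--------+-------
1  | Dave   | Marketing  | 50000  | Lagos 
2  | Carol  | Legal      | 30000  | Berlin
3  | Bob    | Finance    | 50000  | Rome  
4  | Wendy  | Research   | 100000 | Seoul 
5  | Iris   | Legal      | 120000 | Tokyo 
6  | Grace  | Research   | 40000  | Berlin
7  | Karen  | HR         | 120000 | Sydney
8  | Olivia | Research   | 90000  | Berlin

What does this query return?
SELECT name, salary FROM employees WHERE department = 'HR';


Filtering: department = 'HR'
Matching rows: 1

1 rows:
Karen, 120000


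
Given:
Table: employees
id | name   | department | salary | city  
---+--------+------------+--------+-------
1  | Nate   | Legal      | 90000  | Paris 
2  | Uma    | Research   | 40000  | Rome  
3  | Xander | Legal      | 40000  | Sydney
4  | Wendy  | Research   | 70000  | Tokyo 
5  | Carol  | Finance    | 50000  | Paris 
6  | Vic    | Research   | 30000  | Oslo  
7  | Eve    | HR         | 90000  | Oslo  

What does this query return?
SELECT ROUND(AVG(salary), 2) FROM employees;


SUM(salary) = 410000
COUNT = 7
ROUND(AVG, 2) = ROUND(410000 / 7, 2) = 58571.43

58571.43


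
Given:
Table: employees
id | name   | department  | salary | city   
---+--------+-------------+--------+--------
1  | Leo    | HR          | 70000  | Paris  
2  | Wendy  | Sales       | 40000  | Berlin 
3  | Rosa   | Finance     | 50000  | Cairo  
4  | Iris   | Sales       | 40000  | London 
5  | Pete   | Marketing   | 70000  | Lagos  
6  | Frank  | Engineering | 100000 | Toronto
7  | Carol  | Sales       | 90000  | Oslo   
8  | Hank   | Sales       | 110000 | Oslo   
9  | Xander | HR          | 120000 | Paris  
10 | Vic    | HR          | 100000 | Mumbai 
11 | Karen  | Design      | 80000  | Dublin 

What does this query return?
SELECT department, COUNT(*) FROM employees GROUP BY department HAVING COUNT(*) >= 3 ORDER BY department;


Groups with count >= 3:
  HR: 3 -> PASS
  Sales: 4 -> PASS
  Design: 1 -> filtered out
  Engineering: 1 -> filtered out
  Finance: 1 -> filtered out
  Marketing: 1 -> filtered out


2 groups:
HR, 3
Sales, 4


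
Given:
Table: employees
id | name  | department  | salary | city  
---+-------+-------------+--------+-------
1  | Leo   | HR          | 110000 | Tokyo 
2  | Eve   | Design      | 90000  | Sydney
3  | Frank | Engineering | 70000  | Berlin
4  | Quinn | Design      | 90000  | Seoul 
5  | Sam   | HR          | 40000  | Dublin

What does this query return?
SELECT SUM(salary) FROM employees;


SUM(salary) = 110000 + 90000 + 70000 + 90000 + 40000 = 400000

400000


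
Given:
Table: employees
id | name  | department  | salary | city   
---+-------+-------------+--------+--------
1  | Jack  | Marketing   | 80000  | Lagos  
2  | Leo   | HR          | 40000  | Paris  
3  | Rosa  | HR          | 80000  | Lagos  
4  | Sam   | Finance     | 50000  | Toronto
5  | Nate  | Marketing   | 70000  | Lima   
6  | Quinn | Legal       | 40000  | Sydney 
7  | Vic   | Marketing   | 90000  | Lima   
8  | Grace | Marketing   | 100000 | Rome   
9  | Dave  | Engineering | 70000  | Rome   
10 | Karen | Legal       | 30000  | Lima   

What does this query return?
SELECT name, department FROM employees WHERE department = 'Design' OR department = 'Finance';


Filtering: department = 'Design' OR 'Finance'
Matching: 1 rows

1 rows:
Sam, Finance


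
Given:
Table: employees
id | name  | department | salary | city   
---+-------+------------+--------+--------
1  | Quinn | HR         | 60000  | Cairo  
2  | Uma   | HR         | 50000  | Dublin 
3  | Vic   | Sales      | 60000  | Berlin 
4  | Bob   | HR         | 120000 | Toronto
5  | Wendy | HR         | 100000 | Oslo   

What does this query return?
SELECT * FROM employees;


SELECT * returns all 5 rows with all columns

5 rows:
1, Quinn, HR, 60000, Cairo
2, Uma, HR, 50000, Dublin
3, Vic, Sales, 60000, Berlin
4, Bob, HR, 120000, Toronto
5, Wendy, HR, 100000, Oslo


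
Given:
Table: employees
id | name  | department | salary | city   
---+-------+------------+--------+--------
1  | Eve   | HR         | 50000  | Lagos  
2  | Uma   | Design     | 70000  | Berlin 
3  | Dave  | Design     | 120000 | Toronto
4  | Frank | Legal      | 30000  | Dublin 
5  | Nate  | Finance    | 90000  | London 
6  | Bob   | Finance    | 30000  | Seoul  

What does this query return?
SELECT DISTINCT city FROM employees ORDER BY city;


All 'city' values (row order): Lagos, Berlin, Toronto, Dublin, London, Seoul
Removing duplicates leaves 6 unique value(s).

6 values:
Berlin
Dublin
Lagos
London
Seoul
Toronto


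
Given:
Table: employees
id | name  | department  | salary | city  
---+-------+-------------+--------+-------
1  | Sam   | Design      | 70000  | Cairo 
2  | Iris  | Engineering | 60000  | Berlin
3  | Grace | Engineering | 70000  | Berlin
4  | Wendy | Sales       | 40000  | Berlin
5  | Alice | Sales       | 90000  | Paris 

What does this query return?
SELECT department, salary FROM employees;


Projecting columns: department, salary

5 rows:
Design, 70000
Engineering, 60000
Engineering, 70000
Sales, 40000
Sales, 90000


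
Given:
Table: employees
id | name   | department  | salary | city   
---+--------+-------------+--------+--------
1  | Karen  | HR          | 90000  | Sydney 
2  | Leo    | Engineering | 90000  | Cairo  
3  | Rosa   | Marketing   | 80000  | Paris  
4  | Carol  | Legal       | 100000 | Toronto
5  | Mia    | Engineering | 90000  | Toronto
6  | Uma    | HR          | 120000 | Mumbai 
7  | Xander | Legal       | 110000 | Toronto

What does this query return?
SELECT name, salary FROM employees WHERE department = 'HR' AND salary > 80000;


Filtering: department = 'HR' AND salary > 80000
Matching: 2 rows

2 rows:
Karen, 90000
Uma, 120000


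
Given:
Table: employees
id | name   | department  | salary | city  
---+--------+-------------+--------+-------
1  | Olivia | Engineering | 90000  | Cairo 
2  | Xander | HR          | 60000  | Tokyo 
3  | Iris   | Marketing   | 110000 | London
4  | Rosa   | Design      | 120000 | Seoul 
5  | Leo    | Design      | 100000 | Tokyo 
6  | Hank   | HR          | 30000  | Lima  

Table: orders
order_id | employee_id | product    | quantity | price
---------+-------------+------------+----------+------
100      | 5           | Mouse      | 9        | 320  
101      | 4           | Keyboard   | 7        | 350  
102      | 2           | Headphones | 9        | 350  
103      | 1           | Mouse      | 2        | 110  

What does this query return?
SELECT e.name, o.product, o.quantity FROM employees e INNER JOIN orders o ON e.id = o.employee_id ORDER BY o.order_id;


Joining employees.id = orders.employee_id:
  employee Leo (id=5) -> order Mouse
  employee Rosa (id=4) -> order Keyboard
  employee Xander (id=2) -> order Headphones
  employee Olivia (id=1) -> order Mouse


4 rows:
Leo, Mouse, 9
Rosa, Keyboard, 7
Xander, Headphones, 9
Olivia, Mouse, 2


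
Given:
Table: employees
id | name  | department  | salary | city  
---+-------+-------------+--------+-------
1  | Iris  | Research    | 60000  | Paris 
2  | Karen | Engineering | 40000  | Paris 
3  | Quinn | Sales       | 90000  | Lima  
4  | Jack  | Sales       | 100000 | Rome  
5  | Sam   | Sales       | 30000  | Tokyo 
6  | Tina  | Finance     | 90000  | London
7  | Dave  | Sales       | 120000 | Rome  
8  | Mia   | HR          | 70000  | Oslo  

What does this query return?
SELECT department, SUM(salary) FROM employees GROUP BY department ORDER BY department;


Summing salary within each department:
  Engineering: 40000 = 40000
  Finance: 90000 = 90000
  HR: 70000 = 70000
  Research: 60000 = 60000
  Sales: 90000 + 100000 + 30000 + 120000 = 340000


5 groups:
Engineering, 40000
Finance, 90000
HR, 70000
Research, 60000
Sales, 340000


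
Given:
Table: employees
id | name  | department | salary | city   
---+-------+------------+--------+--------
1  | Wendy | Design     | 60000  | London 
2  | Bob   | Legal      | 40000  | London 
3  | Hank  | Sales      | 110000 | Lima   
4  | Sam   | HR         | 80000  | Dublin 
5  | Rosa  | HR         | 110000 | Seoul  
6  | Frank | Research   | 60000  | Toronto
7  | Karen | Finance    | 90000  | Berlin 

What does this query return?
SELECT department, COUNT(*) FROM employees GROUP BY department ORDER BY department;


Assigning each row to its department group:
  Wendy -> Design
  Bob -> Legal
  Hank -> Sales
  Sam -> HR
  Rosa -> HR
  Frank -> Research
  Karen -> Finance


6 groups:
Design, 1
Finance, 1
HR, 2
Legal, 1
Research, 1
Sales, 1


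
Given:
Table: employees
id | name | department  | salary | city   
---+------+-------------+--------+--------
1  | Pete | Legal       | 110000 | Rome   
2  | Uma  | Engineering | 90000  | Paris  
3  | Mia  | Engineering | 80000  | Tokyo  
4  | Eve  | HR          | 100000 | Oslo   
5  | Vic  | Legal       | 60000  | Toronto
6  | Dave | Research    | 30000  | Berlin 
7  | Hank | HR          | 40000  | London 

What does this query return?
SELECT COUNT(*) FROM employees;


COUNT(*) counts all rows

7


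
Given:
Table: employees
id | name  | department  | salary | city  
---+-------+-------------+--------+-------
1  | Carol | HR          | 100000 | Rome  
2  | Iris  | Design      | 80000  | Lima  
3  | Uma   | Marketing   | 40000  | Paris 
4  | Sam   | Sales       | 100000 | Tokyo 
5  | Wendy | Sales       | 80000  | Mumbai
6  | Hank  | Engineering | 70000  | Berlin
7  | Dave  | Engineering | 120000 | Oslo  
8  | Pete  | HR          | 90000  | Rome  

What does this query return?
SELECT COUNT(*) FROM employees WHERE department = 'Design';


Counting rows where department = 'Design'
  Iris -> MATCH


1


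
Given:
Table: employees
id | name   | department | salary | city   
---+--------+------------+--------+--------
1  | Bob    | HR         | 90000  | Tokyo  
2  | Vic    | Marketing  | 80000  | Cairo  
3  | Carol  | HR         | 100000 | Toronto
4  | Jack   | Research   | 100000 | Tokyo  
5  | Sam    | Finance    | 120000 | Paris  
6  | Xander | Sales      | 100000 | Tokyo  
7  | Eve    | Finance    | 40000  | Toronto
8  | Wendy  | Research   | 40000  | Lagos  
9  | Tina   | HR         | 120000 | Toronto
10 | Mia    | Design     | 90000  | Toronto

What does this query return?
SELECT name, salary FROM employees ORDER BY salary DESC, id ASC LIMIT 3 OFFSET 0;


Sort by salary DESC (id ASC tiebreak), then skip 0 and take 3
Rows 1 through 3

3 rows:
Sam, 120000
Tina, 120000
Carol, 100000


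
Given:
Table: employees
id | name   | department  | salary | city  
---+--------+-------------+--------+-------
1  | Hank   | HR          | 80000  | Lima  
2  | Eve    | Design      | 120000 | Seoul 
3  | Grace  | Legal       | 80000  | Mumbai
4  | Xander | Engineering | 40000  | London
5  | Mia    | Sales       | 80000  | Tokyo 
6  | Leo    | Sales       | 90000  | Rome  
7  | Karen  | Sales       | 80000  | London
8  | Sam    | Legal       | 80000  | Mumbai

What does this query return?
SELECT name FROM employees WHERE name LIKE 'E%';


LIKE 'E%' matches names starting with 'E'
Matching: 1

1 rows:
Eve


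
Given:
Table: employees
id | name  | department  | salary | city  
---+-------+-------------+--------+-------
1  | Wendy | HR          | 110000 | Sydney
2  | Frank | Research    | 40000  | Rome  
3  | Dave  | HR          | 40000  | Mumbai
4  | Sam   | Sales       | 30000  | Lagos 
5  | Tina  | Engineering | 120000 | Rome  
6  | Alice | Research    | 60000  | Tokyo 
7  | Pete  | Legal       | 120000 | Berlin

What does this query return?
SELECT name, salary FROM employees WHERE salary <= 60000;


Filtering: salary <= 60000
Matching: 4 rows

4 rows:
Frank, 40000
Dave, 40000
Sam, 30000
Alice, 60000


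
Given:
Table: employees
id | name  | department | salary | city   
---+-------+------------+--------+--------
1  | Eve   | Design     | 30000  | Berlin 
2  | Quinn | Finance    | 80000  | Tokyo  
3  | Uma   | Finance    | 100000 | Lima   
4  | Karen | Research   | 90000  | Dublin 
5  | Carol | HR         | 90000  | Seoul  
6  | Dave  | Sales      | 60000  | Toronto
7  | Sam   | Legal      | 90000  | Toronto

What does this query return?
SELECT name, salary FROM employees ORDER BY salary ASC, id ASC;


Sorting by salary ASC, then id ASC for ties

7 rows:
Eve, 30000
Dave, 60000
Quinn, 80000
Karen, 90000
Carol, 90000
Sam, 90000
Uma, 100000


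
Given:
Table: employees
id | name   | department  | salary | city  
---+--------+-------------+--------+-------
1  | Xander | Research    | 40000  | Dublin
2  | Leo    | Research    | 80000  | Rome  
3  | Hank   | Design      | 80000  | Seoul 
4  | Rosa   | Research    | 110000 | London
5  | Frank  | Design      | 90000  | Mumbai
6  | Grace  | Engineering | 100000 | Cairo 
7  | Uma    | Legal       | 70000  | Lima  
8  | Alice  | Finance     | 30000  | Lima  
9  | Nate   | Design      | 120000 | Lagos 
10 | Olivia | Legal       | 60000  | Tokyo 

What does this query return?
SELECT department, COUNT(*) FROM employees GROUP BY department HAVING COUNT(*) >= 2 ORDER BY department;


Groups with count >= 2:
  Design: 3 -> PASS
  Legal: 2 -> PASS
  Research: 3 -> PASS
  Engineering: 1 -> filtered out
  Finance: 1 -> filtered out


3 groups:
Design, 3
Legal, 2
Research, 3


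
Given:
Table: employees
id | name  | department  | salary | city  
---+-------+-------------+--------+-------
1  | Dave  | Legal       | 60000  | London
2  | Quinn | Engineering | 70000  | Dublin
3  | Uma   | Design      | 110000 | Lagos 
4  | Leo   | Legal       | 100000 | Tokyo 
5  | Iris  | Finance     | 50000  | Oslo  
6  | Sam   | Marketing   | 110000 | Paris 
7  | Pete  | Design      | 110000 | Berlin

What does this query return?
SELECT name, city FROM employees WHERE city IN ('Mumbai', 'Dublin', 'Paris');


Filtering: city IN ('Mumbai', 'Dublin', 'Paris')
Matching: 2 rows

2 rows:
Quinn, Dublin
Sam, Paris


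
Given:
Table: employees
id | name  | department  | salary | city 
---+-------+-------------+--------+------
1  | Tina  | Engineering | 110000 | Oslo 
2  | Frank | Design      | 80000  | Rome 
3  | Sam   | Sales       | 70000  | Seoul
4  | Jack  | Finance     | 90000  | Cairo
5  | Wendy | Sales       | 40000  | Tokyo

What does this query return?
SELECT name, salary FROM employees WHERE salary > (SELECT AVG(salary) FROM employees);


Subquery: AVG(salary) = 78000.0
Filtering: salary > 78000.0
  Tina (110000) -> MATCH
  Frank (80000) -> MATCH
  Jack (90000) -> MATCH


3 rows:
Tina, 110000
Frank, 80000
Jack, 90000


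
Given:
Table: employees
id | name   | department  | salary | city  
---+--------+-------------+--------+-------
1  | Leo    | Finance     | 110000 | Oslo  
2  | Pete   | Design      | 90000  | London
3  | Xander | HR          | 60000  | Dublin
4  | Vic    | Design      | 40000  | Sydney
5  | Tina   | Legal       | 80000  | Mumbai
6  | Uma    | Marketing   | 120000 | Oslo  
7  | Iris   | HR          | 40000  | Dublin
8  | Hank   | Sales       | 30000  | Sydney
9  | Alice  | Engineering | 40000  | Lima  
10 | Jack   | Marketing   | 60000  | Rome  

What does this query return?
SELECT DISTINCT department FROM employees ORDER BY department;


All 'department' values (row order): Finance, Design, HR, Design, Legal, Marketing, HR, Sales, Engineering, Marketing
Removing duplicates leaves 7 unique value(s).

7 values:
Design
Engineering
Finance
HR
Legal
Marketing
Sales
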